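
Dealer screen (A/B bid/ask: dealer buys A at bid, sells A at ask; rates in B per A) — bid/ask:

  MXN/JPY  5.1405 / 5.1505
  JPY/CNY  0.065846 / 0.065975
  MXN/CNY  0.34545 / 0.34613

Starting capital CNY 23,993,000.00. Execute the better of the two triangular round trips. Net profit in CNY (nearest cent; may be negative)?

Net profit: CNY 398,637.70

Best loop CNY → JPY → MXN → CNY:
CNY 23,993,000.00 ÷ 0.065975 (buy JPY at ask) = JPY 363,668,056
JPY 363,668,056 ÷ 5.1505 (buy MXN at ask) = MXN 70,608,301.35
MXN 70,608,301.35 × 0.34545 (sell MXN at bid) = CNY 24,391,637.70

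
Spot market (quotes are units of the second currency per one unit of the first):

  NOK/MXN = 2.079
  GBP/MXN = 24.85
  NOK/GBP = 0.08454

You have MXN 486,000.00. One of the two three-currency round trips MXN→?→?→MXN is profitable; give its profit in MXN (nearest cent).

Profitable loop is MXN → NOK → GBP → MXN:
MXN 486,000.00 ÷ 2.079 = NOK 233,766.23
NOK 233,766.23 × 0.08454 = GBP 19,762.60
GBP 19,762.60 × 24.85 = MXN 491,100.55
Profit = MXN 491,100.55 − MXN 486,000.00

Profit: MXN 5,100.55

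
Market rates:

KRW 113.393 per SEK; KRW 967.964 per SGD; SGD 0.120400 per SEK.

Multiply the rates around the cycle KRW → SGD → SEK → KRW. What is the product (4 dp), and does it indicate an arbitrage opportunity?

Around KRW → SGD → SEK → KRW: 1 ÷ 967.964 ÷ 0.120400 × 113.393 = 0.972972
Product < 1; profitable direction is KRW → SEK → SGD → KRW.

0.9730 (arbitrage exists)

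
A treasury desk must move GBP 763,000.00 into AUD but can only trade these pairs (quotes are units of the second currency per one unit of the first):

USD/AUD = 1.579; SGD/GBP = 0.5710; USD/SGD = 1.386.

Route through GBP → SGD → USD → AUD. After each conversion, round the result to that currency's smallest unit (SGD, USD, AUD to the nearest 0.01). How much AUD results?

AUD 1,522,324.83

GBP 763,000.00 ÷ 0.5710 = SGD 1,336,252.19
SGD 1,336,252.19 ÷ 1.386 = USD 964,106.92
USD 964,106.92 × 1.579 = AUD 1,522,324.83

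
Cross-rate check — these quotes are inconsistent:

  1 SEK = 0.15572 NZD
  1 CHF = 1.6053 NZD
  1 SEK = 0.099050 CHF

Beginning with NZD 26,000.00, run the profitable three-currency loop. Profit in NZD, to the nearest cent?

Profit: NZD 548.48

Profitable loop is NZD → SEK → CHF → NZD:
NZD 26,000.00 ÷ 0.15572 = SEK 166,966.35
SEK 166,966.35 × 0.099050 = CHF 16,538.02
CHF 16,538.02 × 1.6053 = NZD 26,548.48
Profit = NZD 26,548.48 − NZD 26,000.00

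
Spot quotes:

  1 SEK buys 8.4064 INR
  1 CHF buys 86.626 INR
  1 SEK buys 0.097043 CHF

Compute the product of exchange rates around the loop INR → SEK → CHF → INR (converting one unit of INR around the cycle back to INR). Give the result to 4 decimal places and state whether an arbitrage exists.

1.0000 (no arbitrage)

Around INR → SEK → CHF → INR: 1 ÷ 8.4064 × 0.097043 × 86.626 = 1.000006
Product ≈ 1 (deviation 0.001%, within rounding noise).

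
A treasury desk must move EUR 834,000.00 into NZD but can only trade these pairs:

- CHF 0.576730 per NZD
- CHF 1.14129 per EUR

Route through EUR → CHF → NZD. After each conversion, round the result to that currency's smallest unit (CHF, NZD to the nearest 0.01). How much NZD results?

NZD 1,650,401.16

EUR 834,000.00 × 1.14129 = CHF 951,835.86
CHF 951,835.86 ÷ 0.576730 = NZD 1,650,401.16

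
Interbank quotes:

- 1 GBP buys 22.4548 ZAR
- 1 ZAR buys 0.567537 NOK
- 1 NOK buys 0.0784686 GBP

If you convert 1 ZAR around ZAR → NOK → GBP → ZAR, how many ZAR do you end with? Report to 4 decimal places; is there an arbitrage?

Around ZAR → NOK → GBP → ZAR: 1 × 0.567537 × 0.0784686 × 22.4548 = 0.999998
Product ≈ 1 (deviation 0.000%, within rounding noise).

1.0000 (no arbitrage)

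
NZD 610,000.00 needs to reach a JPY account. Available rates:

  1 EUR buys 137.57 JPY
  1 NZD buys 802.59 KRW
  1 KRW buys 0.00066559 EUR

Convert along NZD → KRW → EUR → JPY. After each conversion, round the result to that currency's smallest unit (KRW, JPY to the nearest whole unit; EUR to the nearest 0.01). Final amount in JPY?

JPY 44,828,490

NZD 610,000.00 × 802.59 = KRW 489,579,900
KRW 489,579,900 × 0.00066559 = EUR 325,859.49
EUR 325,859.49 × 137.57 = JPY 44,828,490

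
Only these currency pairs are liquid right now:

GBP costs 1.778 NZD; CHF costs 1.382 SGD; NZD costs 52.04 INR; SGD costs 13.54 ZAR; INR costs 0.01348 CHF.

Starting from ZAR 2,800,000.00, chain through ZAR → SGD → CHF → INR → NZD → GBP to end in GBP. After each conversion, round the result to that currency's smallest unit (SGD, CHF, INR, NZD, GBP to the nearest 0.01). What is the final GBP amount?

GBP 119,969.93

ZAR 2,800,000.00 ÷ 13.54 = SGD 206,794.68
SGD 206,794.68 ÷ 1.382 = CHF 149,634.36
CHF 149,634.36 ÷ 0.01348 = INR 11,100,471.81
INR 11,100,471.81 ÷ 52.04 = NZD 213,306.53
NZD 213,306.53 ÷ 1.778 = GBP 119,969.93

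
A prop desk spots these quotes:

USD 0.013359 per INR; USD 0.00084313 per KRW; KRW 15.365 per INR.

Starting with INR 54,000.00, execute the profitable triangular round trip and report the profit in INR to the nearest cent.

Profitable loop is INR → USD → KRW → INR:
INR 54,000.00 × 0.013359 = USD 721.39
USD 721.39 ÷ 0.00084313 = KRW 855,605
KRW 855,605 ÷ 15.365 = INR 55,685.30
Profit = INR 55,685.30 − INR 54,000.00

Profit: INR 1,685.30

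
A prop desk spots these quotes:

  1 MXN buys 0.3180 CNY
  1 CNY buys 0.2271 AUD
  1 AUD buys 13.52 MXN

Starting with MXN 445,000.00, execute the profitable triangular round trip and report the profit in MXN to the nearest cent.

Profitable loop is MXN → AUD → CNY → MXN:
MXN 445,000.00 ÷ 13.52 = AUD 32,914.20
AUD 32,914.20 ÷ 0.2271 = CNY 144,932.63
CNY 144,932.63 ÷ 0.3180 = MXN 455,763.00
Profit = MXN 455,763.00 − MXN 445,000.00

Profit: MXN 10,763.00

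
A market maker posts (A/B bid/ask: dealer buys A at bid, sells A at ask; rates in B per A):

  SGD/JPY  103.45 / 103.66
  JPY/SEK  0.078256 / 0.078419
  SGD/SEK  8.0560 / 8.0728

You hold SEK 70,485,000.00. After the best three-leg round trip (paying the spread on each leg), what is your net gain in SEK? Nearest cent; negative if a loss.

Net profit: SEK 198,924.02

Best loop SEK → SGD → JPY → SEK:
SEK 70,485,000.00 ÷ 8.0728 (buy SGD at ask) = SGD 8,731,171.34
SGD 8,731,171.34 × 103.45 (sell SGD at bid) = JPY 903,239,675
JPY 903,239,675 × 0.078256 (sell JPY at bid) = SEK 70,683,924.02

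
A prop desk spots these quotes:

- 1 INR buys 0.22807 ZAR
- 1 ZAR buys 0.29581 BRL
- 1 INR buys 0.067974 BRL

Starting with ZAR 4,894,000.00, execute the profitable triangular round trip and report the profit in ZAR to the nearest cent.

Profit: ZAR 36,895.27

Profitable loop is ZAR → INR → BRL → ZAR:
ZAR 4,894,000.00 ÷ 0.22807 = INR 21,458,324.20
INR 21,458,324.20 × 0.067974 = BRL 1,458,608.13
BRL 1,458,608.13 ÷ 0.29581 = ZAR 4,930,895.27
Profit = ZAR 4,930,895.27 − ZAR 4,894,000.00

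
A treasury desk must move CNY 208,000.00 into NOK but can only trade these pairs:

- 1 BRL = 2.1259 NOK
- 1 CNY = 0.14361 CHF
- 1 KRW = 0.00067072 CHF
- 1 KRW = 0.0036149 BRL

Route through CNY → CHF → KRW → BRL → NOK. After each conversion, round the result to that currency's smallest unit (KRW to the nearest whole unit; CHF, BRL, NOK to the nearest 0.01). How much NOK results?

NOK 342,251.91

CNY 208,000.00 × 0.14361 = CHF 29,870.88
CHF 29,870.88 ÷ 0.00067072 = KRW 44,535,544
KRW 44,535,544 × 0.0036149 = BRL 160,991.54
BRL 160,991.54 × 2.1259 = NOK 342,251.91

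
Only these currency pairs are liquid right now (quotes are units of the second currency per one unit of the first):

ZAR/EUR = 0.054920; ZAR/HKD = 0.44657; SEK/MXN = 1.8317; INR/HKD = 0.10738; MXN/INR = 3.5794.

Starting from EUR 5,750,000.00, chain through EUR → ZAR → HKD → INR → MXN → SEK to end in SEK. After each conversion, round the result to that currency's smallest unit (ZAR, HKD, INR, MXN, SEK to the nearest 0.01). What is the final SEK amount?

SEK 66,410,825.96

EUR 5,750,000.00 ÷ 0.054920 = ZAR 104,697,742.17
ZAR 104,697,742.17 × 0.44657 = HKD 46,754,870.72
HKD 46,754,870.72 ÷ 0.10738 = INR 435,415,074.69
INR 435,415,074.69 ÷ 3.5794 = MXN 121,644,709.92
MXN 121,644,709.92 ÷ 1.8317 = SEK 66,410,825.96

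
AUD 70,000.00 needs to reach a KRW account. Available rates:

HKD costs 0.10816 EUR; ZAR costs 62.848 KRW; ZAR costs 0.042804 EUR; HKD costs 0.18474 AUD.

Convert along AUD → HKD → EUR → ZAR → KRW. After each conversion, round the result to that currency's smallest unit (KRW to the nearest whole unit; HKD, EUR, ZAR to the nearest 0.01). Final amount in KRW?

AUD 70,000.00 ÷ 0.18474 = HKD 378,910.90
HKD 378,910.90 × 0.10816 = EUR 40,983.00
EUR 40,983.00 ÷ 0.042804 = ZAR 957,457.25
ZAR 957,457.25 × 62.848 = KRW 60,174,273

KRW 60,174,273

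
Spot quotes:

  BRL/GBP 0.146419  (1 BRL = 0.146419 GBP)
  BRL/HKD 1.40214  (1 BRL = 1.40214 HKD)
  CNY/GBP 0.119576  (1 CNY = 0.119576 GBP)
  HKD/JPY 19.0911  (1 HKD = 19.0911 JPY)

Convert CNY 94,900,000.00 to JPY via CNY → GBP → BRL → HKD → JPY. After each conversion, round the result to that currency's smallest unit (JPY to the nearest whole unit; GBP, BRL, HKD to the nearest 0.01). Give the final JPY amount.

JPY 2,074,603,609

CNY 94,900,000.00 × 0.119576 = GBP 11,347,762.40
GBP 11,347,762.40 ÷ 0.146419 = BRL 77,501,979.93
BRL 77,501,979.93 × 1.40214 = HKD 108,668,626.14
HKD 108,668,626.14 × 19.0911 = JPY 2,074,603,609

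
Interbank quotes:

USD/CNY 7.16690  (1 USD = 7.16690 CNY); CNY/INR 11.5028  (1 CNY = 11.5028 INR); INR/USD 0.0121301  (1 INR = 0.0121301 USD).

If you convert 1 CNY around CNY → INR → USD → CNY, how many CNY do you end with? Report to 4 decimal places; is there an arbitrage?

Around CNY → INR → USD → CNY: 1 × 11.5028 × 0.0121301 × 7.16690 = 0.999998
Product ≈ 1 (deviation 0.000%, within rounding noise).

1.0000 (no arbitrage)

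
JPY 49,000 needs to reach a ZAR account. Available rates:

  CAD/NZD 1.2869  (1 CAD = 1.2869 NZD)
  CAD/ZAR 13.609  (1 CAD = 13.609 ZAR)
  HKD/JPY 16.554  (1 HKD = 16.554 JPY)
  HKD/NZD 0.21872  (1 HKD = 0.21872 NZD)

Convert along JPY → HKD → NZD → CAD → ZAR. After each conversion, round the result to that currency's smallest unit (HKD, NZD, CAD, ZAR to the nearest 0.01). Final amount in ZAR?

JPY 49,000 ÷ 16.554 = HKD 2,960.01
HKD 2,960.01 × 0.21872 = NZD 647.41
NZD 647.41 ÷ 1.2869 = CAD 503.08
CAD 503.08 × 13.609 = ZAR 6,846.42

ZAR 6,846.42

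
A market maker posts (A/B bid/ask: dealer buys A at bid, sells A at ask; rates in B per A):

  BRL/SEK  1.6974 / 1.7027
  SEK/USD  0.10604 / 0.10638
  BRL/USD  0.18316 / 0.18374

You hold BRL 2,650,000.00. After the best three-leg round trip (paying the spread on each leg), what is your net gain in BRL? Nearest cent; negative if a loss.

Net profit: BRL 29,651.94

Best loop BRL → USD → SEK → BRL:
BRL 2,650,000.00 × 0.18316 (sell BRL at bid) = USD 485,374.00
USD 485,374.00 ÷ 0.10638 (buy SEK at ask) = SEK 4,562,643.35
SEK 4,562,643.35 ÷ 1.7027 (buy BRL at ask) = BRL 2,679,651.94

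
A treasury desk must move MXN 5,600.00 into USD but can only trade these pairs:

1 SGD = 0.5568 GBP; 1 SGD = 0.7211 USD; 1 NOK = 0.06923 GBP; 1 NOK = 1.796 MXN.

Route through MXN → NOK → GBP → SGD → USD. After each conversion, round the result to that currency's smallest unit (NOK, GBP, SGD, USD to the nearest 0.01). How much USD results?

MXN 5,600.00 ÷ 1.796 = NOK 3,118.04
NOK 3,118.04 × 0.06923 = GBP 215.86
GBP 215.86 ÷ 0.5568 = SGD 387.68
SGD 387.68 × 0.7211 = USD 279.56

USD 279.56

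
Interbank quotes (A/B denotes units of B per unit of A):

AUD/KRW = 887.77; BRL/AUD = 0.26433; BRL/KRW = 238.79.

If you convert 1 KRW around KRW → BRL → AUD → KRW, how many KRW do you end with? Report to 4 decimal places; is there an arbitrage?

0.9827 (arbitrage exists)

Around KRW → BRL → AUD → KRW: 1 ÷ 238.79 × 0.26433 × 887.77 = 0.982722
Product < 1; profitable direction is KRW → AUD → BRL → KRW.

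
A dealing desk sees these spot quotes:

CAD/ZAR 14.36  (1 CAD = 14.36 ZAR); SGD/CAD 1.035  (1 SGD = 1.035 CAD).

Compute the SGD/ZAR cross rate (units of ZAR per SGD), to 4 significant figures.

1 SGD × 1.035 = 1.035 CAD
1.035 CAD × 14.36 = 14.8626 ZAR

SGD/ZAR = 14.86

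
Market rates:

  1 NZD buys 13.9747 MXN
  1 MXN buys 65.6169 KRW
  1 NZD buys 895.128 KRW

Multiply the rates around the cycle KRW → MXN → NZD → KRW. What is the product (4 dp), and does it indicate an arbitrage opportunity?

Around KRW → MXN → NZD → KRW: 1 ÷ 65.6169 ÷ 13.9747 × 895.128 = 0.976173
Product < 1; profitable direction is KRW → NZD → MXN → KRW.

0.9762 (arbitrage exists)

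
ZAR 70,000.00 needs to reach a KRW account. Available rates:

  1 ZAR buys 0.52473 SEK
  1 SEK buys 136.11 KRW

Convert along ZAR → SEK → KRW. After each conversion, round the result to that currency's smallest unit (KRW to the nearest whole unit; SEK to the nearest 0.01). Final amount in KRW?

ZAR 70,000.00 × 0.52473 = SEK 36,731.10
SEK 36,731.10 × 136.11 = KRW 4,999,470

KRW 4,999,470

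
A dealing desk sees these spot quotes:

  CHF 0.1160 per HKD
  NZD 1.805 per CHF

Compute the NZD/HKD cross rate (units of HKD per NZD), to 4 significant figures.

1 NZD ÷ 1.805 = 0.554017 CHF
0.554017 CHF ÷ 0.1160 = 4.77601 HKD

NZD/HKD = 4.776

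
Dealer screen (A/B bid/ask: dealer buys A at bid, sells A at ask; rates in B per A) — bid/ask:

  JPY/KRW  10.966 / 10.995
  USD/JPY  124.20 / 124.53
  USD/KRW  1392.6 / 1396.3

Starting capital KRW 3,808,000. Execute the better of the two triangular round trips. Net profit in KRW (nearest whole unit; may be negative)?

Best loop KRW → JPY → USD → KRW:
KRW 3,808,000 ÷ 10.995 (buy JPY at ask) = JPY 346,339
JPY 346,339 ÷ 124.53 (buy USD at ask) = USD 2,781.17
USD 2,781.17 × 1392.6 (sell USD at bid) = KRW 3,873,059

Net profit: KRW 65,059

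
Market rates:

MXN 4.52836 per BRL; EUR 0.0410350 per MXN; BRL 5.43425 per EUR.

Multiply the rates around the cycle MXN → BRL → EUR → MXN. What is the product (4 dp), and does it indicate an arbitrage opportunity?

Around MXN → BRL → EUR → MXN: 1 ÷ 4.52836 ÷ 5.43425 ÷ 0.0410350 = 0.990296
Product < 1; profitable direction is MXN → EUR → BRL → MXN.

0.9903 (arbitrage exists)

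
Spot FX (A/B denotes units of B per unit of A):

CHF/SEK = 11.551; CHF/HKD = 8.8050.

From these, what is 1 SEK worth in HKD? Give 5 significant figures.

1 SEK ÷ 11.551 = 0.0865726 CHF
0.0865726 CHF × 8.8050 = 0.762272 HKD

SEK/HKD = 0.76227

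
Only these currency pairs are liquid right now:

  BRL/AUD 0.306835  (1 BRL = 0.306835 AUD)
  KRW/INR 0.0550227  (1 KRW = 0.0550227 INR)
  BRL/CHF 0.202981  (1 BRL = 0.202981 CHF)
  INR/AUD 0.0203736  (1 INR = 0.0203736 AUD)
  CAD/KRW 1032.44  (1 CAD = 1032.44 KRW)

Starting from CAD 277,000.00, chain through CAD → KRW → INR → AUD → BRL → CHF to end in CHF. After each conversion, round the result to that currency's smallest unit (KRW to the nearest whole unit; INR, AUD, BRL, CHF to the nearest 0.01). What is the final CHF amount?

CHF 212,082.46

CAD 277,000.00 × 1032.44 = KRW 285,985,880
KRW 285,985,880 × 0.0550227 = INR 15,735,715.28
INR 15,735,715.28 × 0.0203736 = AUD 320,593.17
AUD 320,593.17 ÷ 0.306835 = BRL 1,044,838.99
BRL 1,044,838.99 × 0.202981 = CHF 212,082.46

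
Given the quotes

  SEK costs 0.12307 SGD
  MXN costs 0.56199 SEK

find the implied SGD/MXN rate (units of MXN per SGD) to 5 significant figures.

SGD/MXN = 14.458

1 SGD ÷ 0.12307 = 8.12546 SEK
8.12546 SEK ÷ 0.56199 = 14.4584 MXN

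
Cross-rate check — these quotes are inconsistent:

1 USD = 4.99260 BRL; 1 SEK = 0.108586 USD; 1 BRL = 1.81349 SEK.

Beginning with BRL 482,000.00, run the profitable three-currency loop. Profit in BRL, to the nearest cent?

Profitable loop is BRL → USD → SEK → BRL:
BRL 482,000.00 ÷ 4.99260 = USD 96,542.88
USD 96,542.88 ÷ 0.108586 = SEK 889,091.44
SEK 889,091.44 ÷ 1.81349 = BRL 490,265.42
Profit = BRL 490,265.42 − BRL 482,000.00

Profit: BRL 8,265.42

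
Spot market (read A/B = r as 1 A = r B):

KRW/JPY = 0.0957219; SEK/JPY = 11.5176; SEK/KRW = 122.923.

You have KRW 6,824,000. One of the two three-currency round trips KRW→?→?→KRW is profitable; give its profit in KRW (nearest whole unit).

Profit: KRW 147,424

Profitable loop is KRW → JPY → SEK → KRW:
KRW 6,824,000 × 0.0957219 = JPY 653,206
JPY 653,206 ÷ 11.5176 = SEK 56,713.75
SEK 56,713.75 × 122.923 = KRW 6,971,424
Profit = KRW 6,971,424 − KRW 6,824,000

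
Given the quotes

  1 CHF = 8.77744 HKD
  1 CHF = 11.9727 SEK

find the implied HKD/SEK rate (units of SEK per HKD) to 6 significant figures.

1 HKD ÷ 8.77744 = 0.113928 CHF
0.113928 CHF × 11.9727 = 1.36403 SEK

HKD/SEK = 1.36403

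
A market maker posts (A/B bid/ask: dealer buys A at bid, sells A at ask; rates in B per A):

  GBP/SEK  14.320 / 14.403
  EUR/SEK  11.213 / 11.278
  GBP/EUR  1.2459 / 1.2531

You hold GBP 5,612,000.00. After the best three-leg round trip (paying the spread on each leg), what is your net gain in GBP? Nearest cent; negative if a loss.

Net profit: GBP 74,471.41

Best loop GBP → SEK → EUR → GBP:
GBP 5,612,000.00 × 14.320 (sell GBP at bid) = SEK 80,363,840.00
SEK 80,363,840.00 ÷ 11.278 (buy EUR at ask) = EUR 7,125,717.33
EUR 7,125,717.33 ÷ 1.2531 (buy GBP at ask) = GBP 5,686,471.41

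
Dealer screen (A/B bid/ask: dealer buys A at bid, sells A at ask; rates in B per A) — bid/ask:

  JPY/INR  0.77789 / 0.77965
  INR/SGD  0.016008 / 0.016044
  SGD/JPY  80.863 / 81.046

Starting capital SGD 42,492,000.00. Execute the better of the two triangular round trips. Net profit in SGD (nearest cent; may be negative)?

Net profit: SGD 295,044.28

Best loop SGD → JPY → INR → SGD:
SGD 42,492,000.00 × 80.863 (sell SGD at bid) = JPY 3,436,030,596
JPY 3,436,030,596 × 0.77789 (sell JPY at bid) = INR 2,672,853,840.32
INR 2,672,853,840.32 × 0.016008 (sell INR at bid) = SGD 42,787,044.28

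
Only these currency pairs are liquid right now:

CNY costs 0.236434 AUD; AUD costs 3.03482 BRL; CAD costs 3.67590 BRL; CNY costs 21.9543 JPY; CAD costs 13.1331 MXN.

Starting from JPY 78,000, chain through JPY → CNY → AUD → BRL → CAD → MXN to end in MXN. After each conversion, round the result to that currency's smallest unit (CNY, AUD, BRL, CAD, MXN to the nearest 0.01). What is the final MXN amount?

MXN 9,107.94

JPY 78,000 ÷ 21.9543 = CNY 3,552.83
CNY 3,552.83 × 0.236434 = AUD 840.01
AUD 840.01 × 3.03482 = BRL 2,549.28
BRL 2,549.28 ÷ 3.67590 = CAD 693.51
CAD 693.51 × 13.1331 = MXN 9,107.94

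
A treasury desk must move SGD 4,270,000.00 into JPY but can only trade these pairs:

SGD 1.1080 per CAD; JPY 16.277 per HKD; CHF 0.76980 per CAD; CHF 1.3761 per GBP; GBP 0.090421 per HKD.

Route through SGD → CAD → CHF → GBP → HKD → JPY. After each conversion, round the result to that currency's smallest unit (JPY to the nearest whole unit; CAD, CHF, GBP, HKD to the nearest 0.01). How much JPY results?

JPY 388,079,841

SGD 4,270,000.00 ÷ 1.1080 = CAD 3,853,790.61
CAD 3,853,790.61 × 0.76980 = CHF 2,966,648.01
CHF 2,966,648.01 ÷ 1.3761 = GBP 2,155,837.52
GBP 2,155,837.52 ÷ 0.090421 = HKD 23,842,221.61
HKD 23,842,221.61 × 16.277 = JPY 388,079,841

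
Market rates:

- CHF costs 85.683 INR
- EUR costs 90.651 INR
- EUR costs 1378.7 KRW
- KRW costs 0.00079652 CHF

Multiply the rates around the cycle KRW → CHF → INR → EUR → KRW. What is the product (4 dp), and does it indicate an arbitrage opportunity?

Around KRW → CHF → INR → EUR → KRW: 1 × 0.00079652 × 85.683 ÷ 90.651 × 1378.7 = 1.037979
Product > 1; profitable direction is KRW → CHF → INR → EUR → KRW.

1.0380 (arbitrage exists)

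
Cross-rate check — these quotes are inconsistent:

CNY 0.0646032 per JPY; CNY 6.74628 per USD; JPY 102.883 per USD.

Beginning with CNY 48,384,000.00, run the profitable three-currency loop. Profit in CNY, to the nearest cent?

Profitable loop is CNY → JPY → USD → CNY:
CNY 48,384,000.00 ÷ 0.0646032 = JPY 748,941,229
JPY 748,941,229 ÷ 102.883 = USD 7,279,543.06
USD 7,279,543.06 × 6.74628 = CNY 49,109,835.77
Profit = CNY 49,109,835.77 − CNY 48,384,000.00

Profit: CNY 725,835.77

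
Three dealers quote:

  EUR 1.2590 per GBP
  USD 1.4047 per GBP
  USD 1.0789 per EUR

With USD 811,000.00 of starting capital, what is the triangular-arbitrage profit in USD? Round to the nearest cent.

Profit: USD 27,682.37

Profitable loop is USD → EUR → GBP → USD:
USD 811,000.00 ÷ 1.0789 = EUR 751,691.54
EUR 751,691.54 ÷ 1.2590 = GBP 597,054.44
GBP 597,054.44 × 1.4047 = USD 838,682.37
Profit = USD 838,682.37 − USD 811,000.00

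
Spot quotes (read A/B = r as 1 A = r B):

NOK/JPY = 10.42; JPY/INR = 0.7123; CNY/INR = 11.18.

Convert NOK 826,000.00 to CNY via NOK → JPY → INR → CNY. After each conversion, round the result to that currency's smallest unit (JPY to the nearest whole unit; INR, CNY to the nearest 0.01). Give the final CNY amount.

NOK 826,000.00 × 10.42 = JPY 8,606,920
JPY 8,606,920 × 0.7123 = INR 6,130,709.12
INR 6,130,709.12 ÷ 11.18 = CNY 548,363.96

CNY 548,363.96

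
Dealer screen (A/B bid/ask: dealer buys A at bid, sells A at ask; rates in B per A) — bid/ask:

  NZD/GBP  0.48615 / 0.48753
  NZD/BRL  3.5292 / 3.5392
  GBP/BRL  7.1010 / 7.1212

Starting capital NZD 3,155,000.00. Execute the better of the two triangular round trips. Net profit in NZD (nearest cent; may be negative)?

Net profit: NZD 52,163.54

Best loop NZD → BRL → GBP → NZD:
NZD 3,155,000.00 × 3.5292 (sell NZD at bid) = BRL 11,134,626.00
BRL 11,134,626.00 ÷ 7.1212 (buy GBP at ask) = GBP 1,563,588.44
GBP 1,563,588.44 ÷ 0.48753 (buy NZD at ask) = NZD 3,207,163.54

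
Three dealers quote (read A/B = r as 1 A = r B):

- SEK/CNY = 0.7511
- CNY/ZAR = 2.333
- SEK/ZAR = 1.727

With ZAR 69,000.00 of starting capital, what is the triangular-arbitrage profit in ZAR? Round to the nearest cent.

Profitable loop is ZAR → SEK → CNY → ZAR:
ZAR 69,000.00 ÷ 1.727 = SEK 39,953.68
SEK 39,953.68 × 0.7511 = CNY 30,009.21
CNY 30,009.21 × 2.333 = ZAR 70,011.48
Profit = ZAR 70,011.48 − ZAR 69,000.00

Profit: ZAR 1,011.48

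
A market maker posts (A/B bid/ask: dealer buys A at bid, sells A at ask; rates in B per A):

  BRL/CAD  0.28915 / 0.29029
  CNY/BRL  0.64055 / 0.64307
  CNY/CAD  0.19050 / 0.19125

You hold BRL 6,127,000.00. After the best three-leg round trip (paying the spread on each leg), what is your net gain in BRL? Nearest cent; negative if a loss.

Net profit: BRL 125,483.23

Best loop BRL → CNY → CAD → BRL:
BRL 6,127,000.00 ÷ 0.64307 (buy CNY at ask) = CNY 9,527,734.15
CNY 9,527,734.15 × 0.19050 (sell CNY at bid) = CAD 1,815,033.36
CAD 1,815,033.36 ÷ 0.29029 (buy BRL at ask) = BRL 6,252,483.23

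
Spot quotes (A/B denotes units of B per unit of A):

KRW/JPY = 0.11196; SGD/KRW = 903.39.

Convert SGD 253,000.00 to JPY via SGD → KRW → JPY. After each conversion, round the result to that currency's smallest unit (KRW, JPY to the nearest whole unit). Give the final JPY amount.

SGD 253,000.00 × 903.39 = KRW 228,557,670
KRW 228,557,670 × 0.11196 = JPY 25,589,317

JPY 25,589,317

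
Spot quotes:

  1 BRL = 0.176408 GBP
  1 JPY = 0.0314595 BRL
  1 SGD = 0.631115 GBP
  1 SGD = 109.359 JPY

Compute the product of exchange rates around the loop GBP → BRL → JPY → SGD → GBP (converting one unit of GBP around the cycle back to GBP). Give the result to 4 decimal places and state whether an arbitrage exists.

1.0399 (arbitrage exists)

Around GBP → BRL → JPY → SGD → GBP: 1 ÷ 0.176408 ÷ 0.0314595 ÷ 109.359 × 0.631115 = 1.039882
Product > 1; profitable direction is GBP → BRL → JPY → SGD → GBP.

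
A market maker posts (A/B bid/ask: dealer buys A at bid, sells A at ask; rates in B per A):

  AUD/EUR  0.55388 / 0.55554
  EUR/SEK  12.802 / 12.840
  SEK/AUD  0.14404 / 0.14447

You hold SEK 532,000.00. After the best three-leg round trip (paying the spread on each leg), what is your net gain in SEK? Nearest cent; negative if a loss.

Net profit: SEK 11,360.73

Best loop SEK → AUD → EUR → SEK:
SEK 532,000.00 × 0.14404 (sell SEK at bid) = AUD 76,629.28
AUD 76,629.28 × 0.55388 (sell AUD at bid) = EUR 42,443.43
EUR 42,443.43 × 12.802 (sell EUR at bid) = SEK 543,360.73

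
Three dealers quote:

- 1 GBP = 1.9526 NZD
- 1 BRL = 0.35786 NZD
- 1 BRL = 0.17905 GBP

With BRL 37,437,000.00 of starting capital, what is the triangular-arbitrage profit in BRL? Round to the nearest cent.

Profit: BRL 883,095.85

Profitable loop is BRL → NZD → GBP → BRL:
BRL 37,437,000.00 × 0.35786 = NZD 13,397,204.82
NZD 13,397,204.82 ÷ 1.9526 = GBP 6,861,213.16
GBP 6,861,213.16 ÷ 0.17905 = BRL 38,320,095.85
Profit = BRL 38,320,095.85 − BRL 37,437,000.00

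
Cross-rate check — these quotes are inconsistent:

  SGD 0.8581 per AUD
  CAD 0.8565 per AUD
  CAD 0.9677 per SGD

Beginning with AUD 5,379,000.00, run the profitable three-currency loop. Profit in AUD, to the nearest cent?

Profit: AUD 169,176.50

Profitable loop is AUD → CAD → SGD → AUD:
AUD 5,379,000.00 × 0.8565 = CAD 4,607,113.50
CAD 4,607,113.50 ÷ 0.9677 = SGD 4,760,890.26
SGD 4,760,890.26 ÷ 0.8581 = AUD 5,548,176.50
Profit = AUD 5,548,176.50 − AUD 5,379,000.00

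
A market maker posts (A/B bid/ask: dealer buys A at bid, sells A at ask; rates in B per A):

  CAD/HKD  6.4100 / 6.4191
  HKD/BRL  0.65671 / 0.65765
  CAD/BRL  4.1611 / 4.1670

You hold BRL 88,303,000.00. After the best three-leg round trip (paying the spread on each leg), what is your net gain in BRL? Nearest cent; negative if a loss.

Net profit: BRL 900,853.77

Best loop BRL → CAD → HKD → BRL:
BRL 88,303,000.00 ÷ 4.1670 (buy CAD at ask) = CAD 21,191,024.72
CAD 21,191,024.72 × 6.4100 (sell CAD at bid) = HKD 135,834,468.44
HKD 135,834,468.44 × 0.65671 (sell HKD at bid) = BRL 89,203,853.77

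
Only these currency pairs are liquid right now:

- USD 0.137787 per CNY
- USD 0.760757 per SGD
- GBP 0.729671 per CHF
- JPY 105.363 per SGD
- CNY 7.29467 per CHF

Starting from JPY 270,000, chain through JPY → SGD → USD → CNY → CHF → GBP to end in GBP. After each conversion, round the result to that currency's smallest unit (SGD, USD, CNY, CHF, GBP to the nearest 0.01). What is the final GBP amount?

GBP 1,415.26

JPY 270,000 ÷ 105.363 = SGD 2,562.57
SGD 2,562.57 × 0.760757 = USD 1,949.49
USD 1,949.49 ÷ 0.137787 = CNY 14,148.58
CNY 14,148.58 ÷ 7.29467 = CHF 1,939.58
CHF 1,939.58 × 0.729671 = GBP 1,415.26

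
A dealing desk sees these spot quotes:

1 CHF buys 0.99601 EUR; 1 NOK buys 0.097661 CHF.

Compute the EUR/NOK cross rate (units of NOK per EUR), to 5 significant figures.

1 EUR ÷ 0.99601 = 1.00401 CHF
1.00401 CHF ÷ 0.097661 = 10.2805 NOK

EUR/NOK = 10.281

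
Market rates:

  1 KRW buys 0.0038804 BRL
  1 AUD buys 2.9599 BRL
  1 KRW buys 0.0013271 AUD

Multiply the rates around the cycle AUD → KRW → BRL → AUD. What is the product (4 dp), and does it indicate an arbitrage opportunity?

0.9879 (arbitrage exists)

Around AUD → KRW → BRL → AUD: 1 ÷ 0.0013271 × 0.0038804 ÷ 2.9599 = 0.987861
Product < 1; profitable direction is AUD → BRL → KRW → AUD.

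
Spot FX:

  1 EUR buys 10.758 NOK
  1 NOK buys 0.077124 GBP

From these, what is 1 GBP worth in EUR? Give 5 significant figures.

1 GBP ÷ 0.077124 = 12.9661 NOK
12.9661 NOK ÷ 10.758 = 1.20525 EUR

GBP/EUR = 1.2053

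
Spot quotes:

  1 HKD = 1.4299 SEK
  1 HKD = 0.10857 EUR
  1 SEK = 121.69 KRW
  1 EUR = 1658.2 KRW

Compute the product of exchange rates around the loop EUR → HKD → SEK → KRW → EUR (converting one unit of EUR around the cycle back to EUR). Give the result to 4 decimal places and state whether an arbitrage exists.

Around EUR → HKD → SEK → KRW → EUR: 1 ÷ 0.10857 × 1.4299 × 121.69 ÷ 1658.2 = 0.966527
Product < 1; profitable direction is EUR → KRW → SEK → HKD → EUR.

0.9665 (arbitrage exists)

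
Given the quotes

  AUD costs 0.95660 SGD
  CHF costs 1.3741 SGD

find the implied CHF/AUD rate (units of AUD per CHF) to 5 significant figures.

1 CHF × 1.3741 = 1.3741 SGD
1.3741 SGD ÷ 0.95660 = 1.43644 AUD

CHF/AUD = 1.4364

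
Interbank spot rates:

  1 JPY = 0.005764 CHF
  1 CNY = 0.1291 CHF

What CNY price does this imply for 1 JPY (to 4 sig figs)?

1 JPY × 0.005764 = 0.005764 CHF
0.005764 CHF ÷ 0.1291 = 0.0446476 CNY

JPY/CNY = 0.04465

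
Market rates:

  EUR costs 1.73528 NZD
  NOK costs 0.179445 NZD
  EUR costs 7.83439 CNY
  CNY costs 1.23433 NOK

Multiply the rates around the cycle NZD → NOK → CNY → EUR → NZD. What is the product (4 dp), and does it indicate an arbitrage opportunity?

1.0000 (no arbitrage)

Around NZD → NOK → CNY → EUR → NZD: 1 ÷ 0.179445 ÷ 1.23433 ÷ 7.83439 × 1.73528 = 1.000004
Product ≈ 1 (deviation 0.000%, within rounding noise).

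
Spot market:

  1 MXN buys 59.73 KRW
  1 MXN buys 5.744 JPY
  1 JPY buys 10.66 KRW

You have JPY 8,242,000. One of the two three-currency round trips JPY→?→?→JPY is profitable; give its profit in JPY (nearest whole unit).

Profit: JPY 207,125

Profitable loop is JPY → KRW → MXN → JPY:
JPY 8,242,000 × 10.66 = KRW 87,859,720
KRW 87,859,720 ÷ 59.73 = MXN 1,470,947.93
MXN 1,470,947.93 × 5.744 = JPY 8,449,125
Profit = JPY 8,449,125 − JPY 8,242,000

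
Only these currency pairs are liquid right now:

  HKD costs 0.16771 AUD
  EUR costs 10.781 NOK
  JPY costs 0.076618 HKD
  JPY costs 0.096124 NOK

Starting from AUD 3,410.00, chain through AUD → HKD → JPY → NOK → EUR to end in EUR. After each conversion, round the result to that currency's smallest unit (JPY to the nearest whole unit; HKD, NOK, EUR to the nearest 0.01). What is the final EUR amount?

AUD 3,410.00 ÷ 0.16771 = HKD 20,332.72
HKD 20,332.72 ÷ 0.076618 = JPY 265,378
JPY 265,378 × 0.096124 = NOK 25,509.19
NOK 25,509.19 ÷ 10.781 = EUR 2,366.12

EUR 2,366.12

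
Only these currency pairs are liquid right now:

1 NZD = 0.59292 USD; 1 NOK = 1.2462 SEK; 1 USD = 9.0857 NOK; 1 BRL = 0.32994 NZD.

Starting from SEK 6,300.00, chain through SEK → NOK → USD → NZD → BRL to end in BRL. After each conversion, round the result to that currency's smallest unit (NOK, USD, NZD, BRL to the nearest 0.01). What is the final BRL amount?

BRL 2,844.21

SEK 6,300.00 ÷ 1.2462 = NOK 5,055.37
NOK 5,055.37 ÷ 9.0857 = USD 556.41
USD 556.41 ÷ 0.59292 = NZD 938.42
NZD 938.42 ÷ 0.32994 = BRL 2,844.21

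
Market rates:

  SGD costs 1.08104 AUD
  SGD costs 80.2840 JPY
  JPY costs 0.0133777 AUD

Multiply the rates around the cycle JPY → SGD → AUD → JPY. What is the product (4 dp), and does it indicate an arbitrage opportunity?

Around JPY → SGD → AUD → JPY: 1 ÷ 80.2840 × 1.08104 ÷ 0.0133777 = 1.006541
Product > 1; profitable direction is JPY → SGD → AUD → JPY.

1.0065 (arbitrage exists)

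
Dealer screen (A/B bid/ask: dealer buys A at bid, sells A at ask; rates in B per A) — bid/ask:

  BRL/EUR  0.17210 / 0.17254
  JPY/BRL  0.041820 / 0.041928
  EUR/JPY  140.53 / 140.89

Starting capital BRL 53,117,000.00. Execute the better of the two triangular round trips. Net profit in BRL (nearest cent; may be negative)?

Best loop BRL → EUR → JPY → BRL:
BRL 53,117,000.00 × 0.17210 (sell BRL at bid) = EUR 9,141,435.70
EUR 9,141,435.70 × 140.53 (sell EUR at bid) = JPY 1,284,645,959
JPY 1,284,645,959 × 0.041820 (sell JPY at bid) = BRL 53,723,894.00

Net profit: BRL 606,894.00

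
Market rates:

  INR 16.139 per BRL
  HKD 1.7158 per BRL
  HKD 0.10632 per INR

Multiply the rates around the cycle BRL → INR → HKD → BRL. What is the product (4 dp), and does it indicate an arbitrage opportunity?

1.0001 (no arbitrage)

Around BRL → INR → HKD → BRL: 1 × 16.139 × 0.10632 ÷ 1.7158 = 1.000057
Product ≈ 1 (deviation 0.006%, within rounding noise).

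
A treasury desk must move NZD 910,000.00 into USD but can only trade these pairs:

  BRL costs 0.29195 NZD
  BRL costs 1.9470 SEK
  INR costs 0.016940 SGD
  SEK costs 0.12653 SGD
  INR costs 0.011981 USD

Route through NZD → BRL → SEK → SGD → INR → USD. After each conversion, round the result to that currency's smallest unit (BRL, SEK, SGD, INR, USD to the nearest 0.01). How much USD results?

USD 543,090.29

NZD 910,000.00 ÷ 0.29195 = BRL 3,116,972.08
BRL 3,116,972.08 × 1.9470 = SEK 6,068,744.64
SEK 6,068,744.64 × 0.12653 = SGD 767,878.26
SGD 767,878.26 ÷ 0.016940 = INR 45,329,295.16
INR 45,329,295.16 × 0.011981 = USD 543,090.29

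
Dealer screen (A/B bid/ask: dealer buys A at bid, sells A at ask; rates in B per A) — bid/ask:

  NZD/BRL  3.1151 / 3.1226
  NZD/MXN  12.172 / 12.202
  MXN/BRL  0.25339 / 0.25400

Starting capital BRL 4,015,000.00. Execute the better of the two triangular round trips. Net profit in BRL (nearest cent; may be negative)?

Best loop BRL → MXN → NZD → BRL:
BRL 4,015,000.00 ÷ 0.25400 (buy MXN at ask) = MXN 15,807,086.61
MXN 15,807,086.61 ÷ 12.202 (buy NZD at ask) = NZD 1,295,450.47
NZD 1,295,450.47 × 3.1151 (sell NZD at bid) = BRL 4,035,457.75

Net profit: BRL 20,457.75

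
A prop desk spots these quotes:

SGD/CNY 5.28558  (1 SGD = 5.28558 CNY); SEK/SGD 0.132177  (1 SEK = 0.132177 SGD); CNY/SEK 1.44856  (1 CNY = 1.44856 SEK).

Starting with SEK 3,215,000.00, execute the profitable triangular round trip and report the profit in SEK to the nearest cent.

Profit: SEK 38,613.84

Profitable loop is SEK → SGD → CNY → SEK:
SEK 3,215,000.00 × 0.132177 = SGD 424,949.05
SGD 424,949.05 × 5.28558 = CNY 2,246,102.23
CNY 2,246,102.23 × 1.44856 = SEK 3,253,613.84
Profit = SEK 3,253,613.84 − SEK 3,215,000.00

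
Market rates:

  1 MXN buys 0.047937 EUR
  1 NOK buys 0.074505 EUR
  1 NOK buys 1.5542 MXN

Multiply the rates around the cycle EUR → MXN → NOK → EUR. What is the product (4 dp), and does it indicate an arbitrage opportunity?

1.0000 (no arbitrage)

Around EUR → MXN → NOK → EUR: 1 ÷ 0.047937 ÷ 1.5542 × 0.074505 = 1.000018
Product ≈ 1 (deviation 0.002%, within rounding noise).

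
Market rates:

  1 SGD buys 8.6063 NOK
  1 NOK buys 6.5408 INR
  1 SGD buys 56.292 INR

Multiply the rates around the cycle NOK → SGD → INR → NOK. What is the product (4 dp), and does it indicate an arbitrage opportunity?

1.0000 (no arbitrage)

Around NOK → SGD → INR → NOK: 1 ÷ 8.6063 × 56.292 ÷ 6.5408 = 0.999998
Product ≈ 1 (deviation 0.000%, within rounding noise).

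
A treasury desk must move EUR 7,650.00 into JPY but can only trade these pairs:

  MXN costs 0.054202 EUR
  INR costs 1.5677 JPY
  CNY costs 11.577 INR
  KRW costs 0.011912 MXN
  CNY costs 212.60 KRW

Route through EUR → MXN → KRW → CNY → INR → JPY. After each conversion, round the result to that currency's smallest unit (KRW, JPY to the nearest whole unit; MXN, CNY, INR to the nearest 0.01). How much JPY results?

JPY 1,011,480

EUR 7,650.00 ÷ 0.054202 = MXN 141,138.70
MXN 141,138.70 ÷ 0.011912 = KRW 11,848,447
KRW 11,848,447 ÷ 212.60 = CNY 55,731.17
CNY 55,731.17 × 11.577 = INR 645,199.76
INR 645,199.76 × 1.5677 = JPY 1,011,480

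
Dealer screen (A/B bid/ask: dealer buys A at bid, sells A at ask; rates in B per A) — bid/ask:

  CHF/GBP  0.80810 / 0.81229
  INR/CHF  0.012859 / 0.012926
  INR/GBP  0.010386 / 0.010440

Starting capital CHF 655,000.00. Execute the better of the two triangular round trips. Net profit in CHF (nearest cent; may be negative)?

Net result: CHF -3,051.78 (no profitable arbitrage after spreads)

Best loop CHF → GBP → INR → CHF:
CHF 655,000.00 × 0.80810 (sell CHF at bid) = GBP 529,305.50
GBP 529,305.50 ÷ 0.010440 (buy INR at ask) = INR 50,699,760.54
INR 50,699,760.54 × 0.012859 (sell INR at bid) = CHF 651,948.22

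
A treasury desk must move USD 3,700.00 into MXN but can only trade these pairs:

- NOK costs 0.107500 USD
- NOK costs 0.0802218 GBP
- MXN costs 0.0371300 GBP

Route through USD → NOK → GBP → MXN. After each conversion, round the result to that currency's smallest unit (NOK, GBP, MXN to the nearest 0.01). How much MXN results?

USD 3,700.00 ÷ 0.107500 = NOK 34,418.60
NOK 34,418.60 × 0.0802218 = GBP 2,761.12
GBP 2,761.12 ÷ 0.0371300 = MXN 74,363.59

MXN 74,363.59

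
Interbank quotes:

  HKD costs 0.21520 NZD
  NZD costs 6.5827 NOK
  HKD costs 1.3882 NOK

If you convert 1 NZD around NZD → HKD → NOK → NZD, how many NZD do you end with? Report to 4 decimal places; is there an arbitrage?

0.9800 (arbitrage exists)

Around NZD → HKD → NOK → NZD: 1 ÷ 0.21520 × 1.3882 ÷ 6.5827 = 0.979954
Product < 1; profitable direction is NZD → NOK → HKD → NZD.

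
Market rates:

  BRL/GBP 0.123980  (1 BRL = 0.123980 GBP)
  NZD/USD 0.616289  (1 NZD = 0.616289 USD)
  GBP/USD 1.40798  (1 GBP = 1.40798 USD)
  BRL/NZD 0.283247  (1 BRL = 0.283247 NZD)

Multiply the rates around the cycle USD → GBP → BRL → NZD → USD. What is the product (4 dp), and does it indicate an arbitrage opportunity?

1.0000 (no arbitrage)

Around USD → GBP → BRL → NZD → USD: 1 ÷ 1.40798 ÷ 0.123980 × 0.283247 × 0.616289 = 1.000004
Product ≈ 1 (deviation 0.000%, within rounding noise).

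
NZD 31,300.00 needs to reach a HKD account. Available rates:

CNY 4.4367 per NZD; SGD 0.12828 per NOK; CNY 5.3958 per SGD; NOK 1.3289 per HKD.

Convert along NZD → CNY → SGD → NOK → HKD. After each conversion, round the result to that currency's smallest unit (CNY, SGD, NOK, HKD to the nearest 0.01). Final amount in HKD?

HKD 150,972.34

NZD 31,300.00 × 4.4367 = CNY 138,868.71
CNY 138,868.71 ÷ 5.3958 = SGD 25,736.45
SGD 25,736.45 ÷ 0.12828 = NOK 200,627.14
NOK 200,627.14 ÷ 1.3289 = HKD 150,972.34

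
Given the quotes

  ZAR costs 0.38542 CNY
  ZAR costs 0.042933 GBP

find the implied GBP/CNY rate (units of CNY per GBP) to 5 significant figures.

GBP/CNY = 8.9772

1 GBP ÷ 0.042933 = 23.2921 ZAR
23.2921 ZAR × 0.38542 = 8.97724 CNY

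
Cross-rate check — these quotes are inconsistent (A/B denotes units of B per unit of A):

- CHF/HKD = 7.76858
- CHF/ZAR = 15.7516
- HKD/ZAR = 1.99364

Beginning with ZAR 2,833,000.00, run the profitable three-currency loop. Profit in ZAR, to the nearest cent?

Profit: ZAR 48,262.77

Profitable loop is ZAR → HKD → CHF → ZAR:
ZAR 2,833,000.00 ÷ 1.99364 = HKD 1,421,018.84
HKD 1,421,018.84 ÷ 7.76858 = CHF 182,918.74
CHF 182,918.74 × 15.7516 = ZAR 2,881,262.77
Profit = ZAR 2,881,262.77 − ZAR 2,833,000.00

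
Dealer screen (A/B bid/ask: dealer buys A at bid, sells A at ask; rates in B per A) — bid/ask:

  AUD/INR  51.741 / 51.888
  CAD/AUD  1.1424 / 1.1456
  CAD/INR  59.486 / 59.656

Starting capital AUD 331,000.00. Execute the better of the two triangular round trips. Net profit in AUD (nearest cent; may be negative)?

Best loop AUD → CAD → INR → AUD:
AUD 331,000.00 ÷ 1.1456 (buy CAD at ask) = CAD 288,931.56
CAD 288,931.56 × 59.486 (sell CAD at bid) = INR 17,187,383.03
INR 17,187,383.03 ÷ 51.888 (buy AUD at ask) = AUD 331,240.04

Net profit: AUD 240.04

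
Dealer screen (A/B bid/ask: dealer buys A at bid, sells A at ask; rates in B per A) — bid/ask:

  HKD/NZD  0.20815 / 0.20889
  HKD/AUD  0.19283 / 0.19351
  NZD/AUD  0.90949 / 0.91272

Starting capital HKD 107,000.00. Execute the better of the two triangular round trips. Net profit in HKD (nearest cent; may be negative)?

Net profit: HKD 1,218.91

Best loop HKD → AUD → NZD → HKD:
HKD 107,000.00 × 0.19283 (sell HKD at bid) = AUD 20,632.81
AUD 20,632.81 ÷ 0.91272 (buy NZD at ask) = NZD 22,605.85
NZD 22,605.85 ÷ 0.20889 (buy HKD at ask) = HKD 108,218.91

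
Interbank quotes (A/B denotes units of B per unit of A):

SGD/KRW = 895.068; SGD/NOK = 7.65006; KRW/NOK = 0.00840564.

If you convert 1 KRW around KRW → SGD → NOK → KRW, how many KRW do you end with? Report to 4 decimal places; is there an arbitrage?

1.0168 (arbitrage exists)

Around KRW → SGD → NOK → KRW: 1 ÷ 895.068 × 7.65006 ÷ 0.00840564 = 1.016806
Product > 1; profitable direction is KRW → SGD → NOK → KRW.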